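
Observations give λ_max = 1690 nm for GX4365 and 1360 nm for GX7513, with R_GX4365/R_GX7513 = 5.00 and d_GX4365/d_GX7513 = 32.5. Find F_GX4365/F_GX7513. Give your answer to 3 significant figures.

0.00993

Wien's law: T_GX4365/T_GX7513 = λ_GX7513/λ_GX4365 = 1360/1690 = 0.8047.
L_GX4365/L_GX7513 = (R_GX4365/R_GX7513)²(T_GX4365/T_GX7513)⁴ = (5.00)²(0.8047)⁴ = 10.48.
F_GX4365/F_GX7513 = (L_GX4365/L_GX7513)/(d_GX4365/d_GX7513)² = 10.48/(32.5)² = 0.009926.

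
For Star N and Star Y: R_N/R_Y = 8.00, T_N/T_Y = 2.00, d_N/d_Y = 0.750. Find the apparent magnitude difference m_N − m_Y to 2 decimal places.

L_N/L_Y = (8.00)²(2.00)⁴ = 1024.
F_N/F_Y = (L_N/L_Y)/(d_N/d_Y)² = 1024/0.5625 = 1820.
m_N − m_Y = −2.5 log₁₀(1820) = -8.15.

-8.15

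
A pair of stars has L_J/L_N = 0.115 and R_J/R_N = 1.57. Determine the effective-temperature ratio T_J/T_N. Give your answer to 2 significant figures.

L ∝ R²T⁴ gives T ∝ (L/R²)^(1/4), so
T_J/T_N = (0.115 / 1.57²)^(1/4) = (0.04666)^(1/4) = 0.4648.

0.46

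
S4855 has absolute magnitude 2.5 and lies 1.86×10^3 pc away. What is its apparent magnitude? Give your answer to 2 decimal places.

m = M + 5 log₁₀(d/10 pc) = 2.5 + 5 log₁₀(1.86×10^3/10)
  = 2.5 + 5 × 2.270 = 2.5 + 11.35 = 13.85.

13.85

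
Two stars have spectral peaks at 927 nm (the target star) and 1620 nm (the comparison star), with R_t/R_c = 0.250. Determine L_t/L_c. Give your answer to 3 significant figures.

Wien's law gives T ∝ 1/λ_max, so T_t/T_c = λ_c/λ_t = 1620/927 = 1.748.
Then L ∝ R²T⁴ gives L_t/L_c = (0.250)² × (1.748)⁴ = 0.06250 × 9.327 = 0.5829.

0.583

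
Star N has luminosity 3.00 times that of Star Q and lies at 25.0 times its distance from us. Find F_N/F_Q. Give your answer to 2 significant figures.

0.0048

F = L/(4πd²), so F_N/F_Q = (L_N/L_Q) / (d_N/d_Q)²
= 3.00 / (25.0)² = 3.00 / 625.0 = 0.004800.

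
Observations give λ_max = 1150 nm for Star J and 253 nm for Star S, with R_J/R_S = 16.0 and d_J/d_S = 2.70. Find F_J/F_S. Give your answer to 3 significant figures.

Wien's law: T_J/T_S = λ_S/λ_J = 253/1150 = 0.2200.
L_J/L_S = (R_J/R_S)²(T_J/T_S)⁴ = (16.0)²(0.2200)⁴ = 0.5997.
F_J/F_S = (L_J/L_S)/(d_J/d_S)² = 0.5997/(2.70)² = 0.08226.

0.0823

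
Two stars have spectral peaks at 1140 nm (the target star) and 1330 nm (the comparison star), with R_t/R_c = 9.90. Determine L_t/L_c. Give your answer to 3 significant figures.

Wien's law gives T ∝ 1/λ_max, so T_t/T_c = λ_c/λ_t = 1330/1140 = 1.167.
Then L ∝ R²T⁴ gives L_t/L_c = (9.90)² × (1.167)⁴ = 98.01 × 1.853 = 181.6.

182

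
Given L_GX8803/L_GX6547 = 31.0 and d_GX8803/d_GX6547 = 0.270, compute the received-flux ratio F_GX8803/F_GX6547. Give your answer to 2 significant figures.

4.3×10^2

F = L/(4πd²), so F_GX8803/F_GX6547 = (L_GX8803/L_GX6547) / (d_GX8803/d_GX6547)²
= 31.0 / (0.270)² = 31.0 / 0.07290 = 425.2.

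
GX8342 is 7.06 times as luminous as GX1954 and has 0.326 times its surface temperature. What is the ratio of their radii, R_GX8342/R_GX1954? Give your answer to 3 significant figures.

L ∝ R²T⁴ gives R ∝ √L / T², so
R_GX8342/R_GX1954 = √(7.06) / (0.326)² = 2.657 / 0.1063 = 25.00.

25.0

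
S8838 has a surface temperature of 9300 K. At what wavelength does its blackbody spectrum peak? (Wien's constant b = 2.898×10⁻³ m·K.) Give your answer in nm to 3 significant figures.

λ_max = b/T = 2.898×10⁻³ / 9300 = 3.12×10^-7 m = 311.6 nm.

312 nm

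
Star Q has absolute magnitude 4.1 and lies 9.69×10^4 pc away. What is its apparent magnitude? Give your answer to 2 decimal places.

m = M + 5 log₁₀(d/10 pc) = 4.1 + 5 log₁₀(9.69×10^4/10)
  = 4.1 + 5 × 3.986 = 4.1 + 19.93 = 24.03.

24.03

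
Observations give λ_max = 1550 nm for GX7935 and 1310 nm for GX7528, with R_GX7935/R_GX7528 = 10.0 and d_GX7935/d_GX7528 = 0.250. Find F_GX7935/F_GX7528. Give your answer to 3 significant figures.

816

Wien's law: T_GX7935/T_GX7528 = λ_GX7528/λ_GX7935 = 1310/1550 = 0.8452.
L_GX7935/L_GX7528 = (R_GX7935/R_GX7528)²(T_GX7935/T_GX7528)⁴ = (10.0)²(0.8452)⁴ = 51.02.
F_GX7935/F_GX7528 = (L_GX7935/L_GX7528)/(d_GX7935/d_GX7528)² = 51.02/(0.250)² = 816.4.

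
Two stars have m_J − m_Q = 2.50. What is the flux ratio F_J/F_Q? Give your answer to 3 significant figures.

F_J/F_Q = 10^(−(m_J − m_Q)/2.5) = 10^(-2.50/2.5) = 10^-1.000 = 0.1000.

0.100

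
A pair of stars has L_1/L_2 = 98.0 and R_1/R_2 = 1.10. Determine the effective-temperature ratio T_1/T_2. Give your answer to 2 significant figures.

3.0

L ∝ R²T⁴ gives T ∝ (L/R²)^(1/4), so
T_1/T_2 = (98.0 / 1.10²)^(1/4) = (80.99)^(1/4) = 3.000.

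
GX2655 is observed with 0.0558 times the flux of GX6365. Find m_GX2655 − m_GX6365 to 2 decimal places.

m_GX2655 − m_GX6365 = −2.5 log₁₀(F_GX2655/F_GX6365) = −2.5 log₁₀(0.0558) = −2.5 × (-1.253) = 3.133.

3.13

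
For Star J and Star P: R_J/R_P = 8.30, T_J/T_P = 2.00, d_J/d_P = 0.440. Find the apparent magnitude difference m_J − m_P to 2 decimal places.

L_J/L_P = (8.30)²(2.00)⁴ = 1102.
F_J/F_P = (L_J/L_P)/(d_J/d_P)² = 1102/0.1936 = 5693.
m_J − m_P = −2.5 log₁₀(5693) = -9.39.

-9.39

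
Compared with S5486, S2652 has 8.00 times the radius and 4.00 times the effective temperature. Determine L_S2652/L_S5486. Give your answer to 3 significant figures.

From the Stefan–Boltzmann law, L ∝ R²T⁴, so
L_S2652/L_S5486 = (R_S2652/R_S5486)² (T_S2652/T_S5486)⁴ = (8.00)² × (4.00)⁴ = 64.00 × 256.0 = 1.638×10^4.

1.64×10^4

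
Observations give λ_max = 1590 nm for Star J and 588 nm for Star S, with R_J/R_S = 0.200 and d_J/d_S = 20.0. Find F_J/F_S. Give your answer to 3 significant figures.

1.87×10^-6

Wien's law: T_J/T_S = λ_S/λ_J = 588/1590 = 0.3698.
L_J/L_S = (R_J/R_S)²(T_J/T_S)⁴ = (0.200)²(0.3698)⁴ = 7.481×10^-4.
F_J/F_S = (L_J/L_S)/(d_J/d_S)² = 7.481×10^-4/(20.0)² = 1.870×10^-6.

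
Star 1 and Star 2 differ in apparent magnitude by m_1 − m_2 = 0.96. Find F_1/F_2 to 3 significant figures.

0.413

F_1/F_2 = 10^(−(m_1 − m_2)/2.5) = 10^(-0.96/2.5) = 10^-0.384 = 0.4130.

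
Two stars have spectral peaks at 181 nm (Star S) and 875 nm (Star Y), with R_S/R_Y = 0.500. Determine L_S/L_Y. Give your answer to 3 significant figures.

137

Wien's law gives T ∝ 1/λ_max, so T_S/T_Y = λ_Y/λ_S = 875/181 = 4.834.
Then L ∝ R²T⁴ gives L_S/L_Y = (0.500)² × (4.834)⁴ = 0.2500 × 546.2 = 136.5.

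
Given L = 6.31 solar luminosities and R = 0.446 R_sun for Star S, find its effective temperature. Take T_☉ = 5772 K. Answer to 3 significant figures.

1.37×10^4 K

T/T_☉ = (L/L_☉)^(1/4) / (R/R_☉)^(1/2)
T = 5772 × (6.31)^(1/4) / √(0.446) = 5772 × 1.585 / 0.6678 = 1.370×10^4 K.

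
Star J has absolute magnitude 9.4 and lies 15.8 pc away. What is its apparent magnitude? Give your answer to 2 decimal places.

m = M + 5 log₁₀(d/10 pc) = 9.4 + 5 log₁₀(15.8/10)
  = 9.4 + 5 × 0.199 = 9.4 + 0.99 = 10.39.

10.39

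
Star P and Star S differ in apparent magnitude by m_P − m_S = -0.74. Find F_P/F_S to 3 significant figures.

1.98

F_P/F_S = 10^(−(m_P − m_S)/2.5) = 10^(0.74/2.5) = 10^0.296 = 1.977.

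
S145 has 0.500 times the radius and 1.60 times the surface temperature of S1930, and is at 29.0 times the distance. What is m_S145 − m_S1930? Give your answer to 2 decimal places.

6.78

L_S145/L_S1930 = (0.500)²(1.60)⁴ = 1.638.
F_S145/F_S1930 = (L_S145/L_S1930)/(d_S145/d_S1930)² = 1.638/841.0 = 0.001948.
m_S145 − m_S1930 = −2.5 log₁₀(0.001948) = 6.78.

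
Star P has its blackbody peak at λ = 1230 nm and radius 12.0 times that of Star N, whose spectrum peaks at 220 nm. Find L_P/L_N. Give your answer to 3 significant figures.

Wien's law gives T ∝ 1/λ_max, so T_P/T_N = λ_N/λ_P = 220/1230 = 0.1789.
Then L ∝ R²T⁴ gives L_P/L_N = (12.0)² × (0.1789)⁴ = 144.0 × 0.001023 = 0.1474.

0.147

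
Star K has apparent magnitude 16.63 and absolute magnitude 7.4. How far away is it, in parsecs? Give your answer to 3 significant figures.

701 pc

m − M = 5 log₁₀(d/10 pc)
16.63 − (7.4) = 9.23 = 5 log₁₀(d/10)
d = 10 × 10^(9.23/5) = 10 × 10^1.846 = 701.5 pc.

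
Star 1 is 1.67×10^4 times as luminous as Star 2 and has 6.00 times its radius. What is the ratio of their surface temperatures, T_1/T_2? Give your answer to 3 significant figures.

4.64

L ∝ R²T⁴ gives T ∝ (L/R²)^(1/4), so
T_1/T_2 = (1.67×10^4 / 6.00²)^(1/4) = (463.9)^(1/4) = 4.641.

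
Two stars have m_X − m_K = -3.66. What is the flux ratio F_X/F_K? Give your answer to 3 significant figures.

29.1

F_X/F_K = 10^(−(m_X − m_K)/2.5) = 10^(3.66/2.5) = 10^1.464 = 29.11.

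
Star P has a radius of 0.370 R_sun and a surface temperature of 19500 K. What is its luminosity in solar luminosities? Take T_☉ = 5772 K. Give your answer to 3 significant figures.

L/L_☉ = (R/R_☉)² (T/T_☉)⁴ = (0.370)² × (19500/5772)⁴
       = 0.1369 × (3.378)⁴ = 0.1369 × 130.3 = 17.83.

17.8 solar luminosities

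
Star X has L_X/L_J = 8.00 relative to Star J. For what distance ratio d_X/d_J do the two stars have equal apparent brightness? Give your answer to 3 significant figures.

2.83

Equal flux requires L_X/d_X² = L_J/d_J², so d_X/d_J = √(L_X/L_J)
= √(8.00) = 2.828.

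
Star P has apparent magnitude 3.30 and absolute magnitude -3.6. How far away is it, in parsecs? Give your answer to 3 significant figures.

240 pc

m − M = 5 log₁₀(d/10 pc)
3.30 − (-3.6) = 6.90 = 5 log₁₀(d/10)
d = 10 × 10^(6.90/5) = 10 × 10^1.380 = 239.9 pc.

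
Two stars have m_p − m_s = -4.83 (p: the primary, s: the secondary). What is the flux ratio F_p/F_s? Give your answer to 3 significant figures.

F_p/F_s = 10^(−(m_p − m_s)/2.5) = 10^(4.83/2.5) = 10^1.932 = 85.51.

85.5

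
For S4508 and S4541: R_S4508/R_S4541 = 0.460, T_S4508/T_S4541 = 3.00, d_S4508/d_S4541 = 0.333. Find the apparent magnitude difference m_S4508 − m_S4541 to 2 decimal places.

L_S4508/L_S4541 = (0.460)²(3.00)⁴ = 17.14.
F_S4508/F_S4541 = (L_S4508/L_S4541)/(d_S4508/d_S4541)² = 17.14/0.1109 = 154.6.
m_S4508 − m_S4541 = −2.5 log₁₀(154.6) = -5.47.

-5.47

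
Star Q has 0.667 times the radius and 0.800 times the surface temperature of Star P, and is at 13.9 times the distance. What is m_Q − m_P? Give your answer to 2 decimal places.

7.56

L_Q/L_P = (0.667)²(0.800)⁴ = 0.1822.
F_Q/F_P = (L_Q/L_P)/(d_Q/d_P)² = 0.1822/193.2 = 9.432×10^-4.
m_Q − m_P = −2.5 log₁₀(9.432×10^-4) = 7.56.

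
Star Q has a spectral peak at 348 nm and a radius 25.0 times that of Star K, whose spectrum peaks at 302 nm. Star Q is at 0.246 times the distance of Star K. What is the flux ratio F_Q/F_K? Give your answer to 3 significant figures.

5.86×10^3

Wien's law: T_Q/T_K = λ_K/λ_Q = 302/348 = 0.8678.
L_Q/L_K = (R_Q/R_K)²(T_Q/T_K)⁴ = (25.0)²(0.8678)⁴ = 354.5.
F_Q/F_K = (L_Q/L_K)/(d_Q/d_K)² = 354.5/(0.246)² = 5858.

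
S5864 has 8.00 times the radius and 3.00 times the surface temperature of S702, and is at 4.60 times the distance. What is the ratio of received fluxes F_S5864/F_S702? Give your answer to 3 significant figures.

L_S5864/L_S702 = (R_S5864/R_S702)²(T_S5864/T_S702)⁴ = (8.00)² × (3.00)⁴ = 5184.
F_S5864/F_S702 = (L_S5864/L_S702)/(d_S5864/d_S702)² = 5184 / (4.60)² = 245.0.

245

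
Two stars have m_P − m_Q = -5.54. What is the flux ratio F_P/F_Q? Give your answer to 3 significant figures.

F_P/F_Q = 10^(−(m_P − m_Q)/2.5) = 10^(5.54/2.5) = 10^2.216 = 164.4.

164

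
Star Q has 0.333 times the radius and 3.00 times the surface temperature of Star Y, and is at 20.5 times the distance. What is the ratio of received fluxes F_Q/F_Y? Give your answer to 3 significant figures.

L_Q/L_Y = (R_Q/R_Y)²(T_Q/T_Y)⁴ = (0.333)² × (3.00)⁴ = 8.982.
F_Q/F_Y = (L_Q/L_Y)/(d_Q/d_Y)² = 8.982 / (20.5)² = 0.02137.

0.0214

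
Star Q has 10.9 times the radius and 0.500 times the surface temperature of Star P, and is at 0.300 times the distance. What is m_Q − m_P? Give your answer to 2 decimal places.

-4.79

L_Q/L_P = (10.9)²(0.500)⁴ = 7.426.
F_Q/F_P = (L_Q/L_P)/(d_Q/d_P)² = 7.426/0.09000 = 82.51.
m_Q − m_P = −2.5 log₁₀(82.51) = -4.79.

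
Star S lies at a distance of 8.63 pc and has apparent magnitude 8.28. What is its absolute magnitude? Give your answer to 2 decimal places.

8.60

M = m − 5 log₁₀(d/10 pc) = 8.28 − 5 log₁₀(8.63/10)
  = 8.28 − 5 × -0.064 = 8.28 − -0.32 = 8.60.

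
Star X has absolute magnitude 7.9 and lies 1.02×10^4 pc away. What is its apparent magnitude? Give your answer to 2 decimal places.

m = M + 5 log₁₀(d/10 pc) = 7.9 + 5 log₁₀(1.02×10^4/10)
  = 7.9 + 5 × 3.009 = 7.9 + 15.04 = 22.94.

22.94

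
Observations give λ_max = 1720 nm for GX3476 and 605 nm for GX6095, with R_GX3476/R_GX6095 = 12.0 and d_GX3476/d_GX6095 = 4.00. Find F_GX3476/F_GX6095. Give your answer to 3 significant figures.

0.138

Wien's law: T_GX3476/T_GX6095 = λ_GX6095/λ_GX3476 = 605/1720 = 0.3517.
L_GX3476/L_GX6095 = (R_GX3476/R_GX6095)²(T_GX3476/T_GX6095)⁴ = (12.0)²(0.3517)⁴ = 2.204.
F_GX3476/F_GX6095 = (L_GX3476/L_GX6095)/(d_GX3476/d_GX6095)² = 2.204/(4.00)² = 0.1378.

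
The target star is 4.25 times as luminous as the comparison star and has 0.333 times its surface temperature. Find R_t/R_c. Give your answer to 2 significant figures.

L ∝ R²T⁴ gives R ∝ √L / T², so
R_t/R_c = √(4.25) / (0.333)² = 2.062 / 0.1109 = 18.59.

19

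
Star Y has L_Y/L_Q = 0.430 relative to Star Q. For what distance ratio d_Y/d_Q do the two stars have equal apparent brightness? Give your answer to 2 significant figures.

0.66

Equal flux requires L_Y/d_Y² = L_Q/d_Q², so d_Y/d_Q = √(L_Y/L_Q)
= √(0.430) = 0.6557.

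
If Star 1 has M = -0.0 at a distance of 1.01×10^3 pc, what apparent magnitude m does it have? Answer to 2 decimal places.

10.02

m = M + 5 log₁₀(d/10 pc) = -0.0 + 5 log₁₀(1.01×10^3/10)
  = -0.0 + 5 × 2.004 = -0.0 + 10.02 = 10.02.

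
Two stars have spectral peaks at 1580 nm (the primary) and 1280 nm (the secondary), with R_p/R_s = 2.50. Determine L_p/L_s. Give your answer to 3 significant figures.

Wien's law gives T ∝ 1/λ_max, so T_p/T_s = λ_s/λ_p = 1280/1580 = 0.8101.
Then L ∝ R²T⁴ gives L_p/L_s = (2.50)² × (0.8101)⁴ = 6.250 × 0.4307 = 2.692.

2.69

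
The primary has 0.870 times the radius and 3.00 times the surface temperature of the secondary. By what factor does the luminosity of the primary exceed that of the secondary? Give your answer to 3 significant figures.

61.3

From the Stefan–Boltzmann law, L ∝ R²T⁴, so
L_p/L_s = (R_p/R_s)² (T_p/T_s)⁴ = (0.870)² × (3.00)⁴ = 0.7569 × 81.00 = 61.31.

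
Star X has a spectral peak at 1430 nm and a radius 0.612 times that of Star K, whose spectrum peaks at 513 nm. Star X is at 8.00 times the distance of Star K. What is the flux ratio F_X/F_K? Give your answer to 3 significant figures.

Wien's law: T_X/T_K = λ_K/λ_X = 513/1430 = 0.3587.
L_X/L_K = (R_X/R_K)²(T_X/T_K)⁴ = (0.612)²(0.3587)⁴ = 0.006203.
F_X/F_K = (L_X/L_K)/(d_X/d_K)² = 0.006203/(8.00)² = 9.693×10^-5.

9.69×10^-5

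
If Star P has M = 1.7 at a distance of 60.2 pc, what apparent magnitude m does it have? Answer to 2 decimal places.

m = M + 5 log₁₀(d/10 pc) = 1.7 + 5 log₁₀(60.2/10)
  = 1.7 + 5 × 0.780 = 1.7 + 3.90 = 5.60.

5.60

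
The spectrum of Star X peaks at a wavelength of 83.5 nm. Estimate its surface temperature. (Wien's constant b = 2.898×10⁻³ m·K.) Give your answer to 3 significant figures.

3.47×10^4 K

T = b/λ_max = 2.898×10⁻³ / (83.5×10⁻⁹) = 3.471×10^4 K.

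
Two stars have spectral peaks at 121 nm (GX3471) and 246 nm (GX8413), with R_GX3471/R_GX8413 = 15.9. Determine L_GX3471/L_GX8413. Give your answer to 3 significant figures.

Wien's law gives T ∝ 1/λ_max, so T_GX3471/T_GX8413 = λ_GX8413/λ_GX3471 = 246/121 = 2.033.
Then L ∝ R²T⁴ gives L_GX3471/L_GX8413 = (15.9)² × (2.033)⁴ = 252.8 × 17.08 = 4319.

4.32×10^3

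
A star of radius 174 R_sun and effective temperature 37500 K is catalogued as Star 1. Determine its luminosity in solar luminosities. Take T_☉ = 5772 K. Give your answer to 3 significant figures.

5.39×10^7 solar luminosities

L/L_☉ = (R/R_☉)² (T/T_☉)⁴ = (174)² × (37500/5772)⁴
       = 3.028×10^4 × (6.497)⁴ = 3.028×10^4 × 1782 = 5.394×10^7.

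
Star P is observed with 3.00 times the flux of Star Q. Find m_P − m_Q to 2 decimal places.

m_P − m_Q = −2.5 log₁₀(F_P/F_Q) = −2.5 log₁₀(3.00) = −2.5 × (0.477) = -1.193.

-1.19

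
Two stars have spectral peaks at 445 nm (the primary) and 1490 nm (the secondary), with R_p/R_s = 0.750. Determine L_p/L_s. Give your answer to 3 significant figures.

70.7

Wien's law gives T ∝ 1/λ_max, so T_p/T_s = λ_s/λ_p = 1490/445 = 3.348.
Then L ∝ R²T⁴ gives L_p/L_s = (0.750)² × (3.348)⁴ = 0.5625 × 125.7 = 70.70.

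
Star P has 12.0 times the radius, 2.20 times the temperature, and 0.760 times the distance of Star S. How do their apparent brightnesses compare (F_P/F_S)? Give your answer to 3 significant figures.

L_P/L_S = (R_P/R_S)²(T_P/T_S)⁴ = (12.0)² × (2.20)⁴ = 3373.
F_P/F_S = (L_P/L_S)/(d_P/d_S)² = 3373 / (0.760)² = 5840.

5.84×10^3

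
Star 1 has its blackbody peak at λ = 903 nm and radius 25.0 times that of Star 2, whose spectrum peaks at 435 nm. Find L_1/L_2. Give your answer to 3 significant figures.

33.7

Wien's law gives T ∝ 1/λ_max, so T_1/T_2 = λ_2/λ_1 = 435/903 = 0.4817.
Then L ∝ R²T⁴ gives L_1/L_2 = (25.0)² × (0.4817)⁴ = 625.0 × 0.05385 = 33.66.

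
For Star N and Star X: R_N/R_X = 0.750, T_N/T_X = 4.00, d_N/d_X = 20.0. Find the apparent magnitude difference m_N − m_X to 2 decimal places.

1.11

L_N/L_X = (0.750)²(4.00)⁴ = 144.0.
F_N/F_X = (L_N/L_X)/(d_N/d_X)² = 144.0/400.0 = 0.3600.
m_N − m_X = −2.5 log₁₀(0.3600) = 1.11.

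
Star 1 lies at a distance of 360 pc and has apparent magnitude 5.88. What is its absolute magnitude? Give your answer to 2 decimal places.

-1.90

M = m − 5 log₁₀(d/10 pc) = 5.88 − 5 log₁₀(360/10)
  = 5.88 − 5 × 1.556 = 5.88 − 7.78 = -1.90.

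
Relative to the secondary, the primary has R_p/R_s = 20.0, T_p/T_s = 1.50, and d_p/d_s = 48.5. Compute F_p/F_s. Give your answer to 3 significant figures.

L_p/L_s = (R_p/R_s)²(T_p/T_s)⁴ = (20.0)² × (1.50)⁴ = 2025.
F_p/F_s = (L_p/L_s)/(d_p/d_s)² = 2025 / (48.5)² = 0.8609.

0.861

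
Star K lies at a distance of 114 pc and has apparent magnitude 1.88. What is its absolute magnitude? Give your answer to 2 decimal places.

-3.40

M = m − 5 log₁₀(d/10 pc) = 1.88 − 5 log₁₀(114/10)
  = 1.88 − 5 × 1.057 = 1.88 − 5.28 = -3.40.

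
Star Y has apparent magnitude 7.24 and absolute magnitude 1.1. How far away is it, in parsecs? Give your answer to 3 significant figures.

m − M = 5 log₁₀(d/10 pc)
7.24 − (1.1) = 6.14 = 5 log₁₀(d/10)
d = 10 × 10^(6.14/5) = 10 × 10^1.228 = 169.0 pc.

169 pc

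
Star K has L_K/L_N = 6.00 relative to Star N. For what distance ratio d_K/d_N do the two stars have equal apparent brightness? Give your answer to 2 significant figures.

2.4

Equal flux requires L_K/d_K² = L_N/d_N², so d_K/d_N = √(L_K/L_N)
= √(6.00) = 2.449.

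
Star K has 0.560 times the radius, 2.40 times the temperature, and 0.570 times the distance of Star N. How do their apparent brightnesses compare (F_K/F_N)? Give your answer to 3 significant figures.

32.0

L_K/L_N = (R_K/R_N)²(T_K/T_N)⁴ = (0.560)² × (2.40)⁴ = 10.40.
F_K/F_N = (L_K/L_N)/(d_K/d_N)² = 10.40 / (0.570)² = 32.02.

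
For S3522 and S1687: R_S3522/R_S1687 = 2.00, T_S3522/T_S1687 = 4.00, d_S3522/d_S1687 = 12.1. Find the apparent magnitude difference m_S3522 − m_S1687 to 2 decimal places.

-2.11

L_S3522/L_S1687 = (2.00)²(4.00)⁴ = 1024.
F_S3522/F_S1687 = (L_S3522/L_S1687)/(d_S3522/d_S1687)² = 1024/146.4 = 6.994.
m_S3522 − m_S1687 = −2.5 log₁₀(6.994) = -2.11.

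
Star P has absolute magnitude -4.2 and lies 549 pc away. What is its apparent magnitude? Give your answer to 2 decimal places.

m = M + 5 log₁₀(d/10 pc) = -4.2 + 5 log₁₀(549/10)
  = -4.2 + 5 × 1.740 = -4.2 + 8.70 = 4.50.

4.50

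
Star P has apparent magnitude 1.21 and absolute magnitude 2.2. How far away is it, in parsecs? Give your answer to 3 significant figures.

6.34 pc

m − M = 5 log₁₀(d/10 pc)
1.21 − (2.2) = -0.99 = 5 log₁₀(d/10)
d = 10 × 10^(-0.99/5) = 10 × 10^-0.198 = 6.339 pc.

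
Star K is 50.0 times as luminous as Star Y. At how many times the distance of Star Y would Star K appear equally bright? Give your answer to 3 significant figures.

7.07

Equal flux requires L_K/d_K² = L_Y/d_Y², so d_K/d_Y = √(L_K/L_Y)
= √(50.0) = 7.071.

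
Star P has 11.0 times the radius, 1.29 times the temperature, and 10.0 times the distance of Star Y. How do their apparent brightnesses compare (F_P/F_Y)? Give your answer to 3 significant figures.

3.35

L_P/L_Y = (R_P/R_Y)²(T_P/T_Y)⁴ = (11.0)² × (1.29)⁴ = 335.1.
F_P/F_Y = (L_P/L_Y)/(d_P/d_Y)² = 335.1 / (10.0)² = 3.351.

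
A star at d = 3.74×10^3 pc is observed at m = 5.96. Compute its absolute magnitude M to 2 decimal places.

-6.90

M = m − 5 log₁₀(d/10 pc) = 5.96 − 5 log₁₀(3.74×10^3/10)
  = 5.96 − 5 × 2.573 = 5.96 − 12.86 = -6.90.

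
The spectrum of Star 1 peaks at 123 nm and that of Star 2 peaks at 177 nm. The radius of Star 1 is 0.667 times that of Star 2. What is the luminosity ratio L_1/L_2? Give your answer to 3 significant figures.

1.91

Wien's law gives T ∝ 1/λ_max, so T_1/T_2 = λ_2/λ_1 = 177/123 = 1.439.
Then L ∝ R²T⁴ gives L_1/L_2 = (0.667)² × (1.439)⁴ = 0.4449 × 4.288 = 1.908.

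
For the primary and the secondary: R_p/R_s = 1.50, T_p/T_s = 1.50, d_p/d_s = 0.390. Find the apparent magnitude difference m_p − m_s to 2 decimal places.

-4.69

L_p/L_s = (1.50)²(1.50)⁴ = 11.39.
F_p/F_s = (L_p/L_s)/(d_p/d_s)² = 11.39/0.1521 = 74.89.
m_p − m_s = −2.5 log₁₀(74.89) = -4.69.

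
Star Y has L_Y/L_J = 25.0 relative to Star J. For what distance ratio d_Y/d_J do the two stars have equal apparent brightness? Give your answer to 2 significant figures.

5.0

Equal flux requires L_Y/d_Y² = L_J/d_J², so d_Y/d_J = √(L_Y/L_J)
= √(25.0) = 5.000.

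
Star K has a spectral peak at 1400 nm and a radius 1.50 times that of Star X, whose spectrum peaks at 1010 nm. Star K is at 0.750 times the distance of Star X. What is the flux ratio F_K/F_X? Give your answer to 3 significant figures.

1.08

Wien's law: T_K/T_X = λ_X/λ_K = 1010/1400 = 0.7214.
L_K/L_X = (R_K/R_X)²(T_K/T_X)⁴ = (1.50)²(0.7214)⁴ = 0.6095.
F_K/F_X = (L_K/L_X)/(d_K/d_X)² = 0.6095/(0.750)² = 1.084.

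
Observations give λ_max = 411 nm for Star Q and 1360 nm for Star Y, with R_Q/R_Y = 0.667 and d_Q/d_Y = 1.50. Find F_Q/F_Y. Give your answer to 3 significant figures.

23.7

Wien's law: T_Q/T_Y = λ_Y/λ_Q = 1360/411 = 3.309.
L_Q/L_Y = (R_Q/R_Y)²(T_Q/T_Y)⁴ = (0.667)²(3.309)⁴ = 53.34.
F_Q/F_Y = (L_Q/L_Y)/(d_Q/d_Y)² = 53.34/(1.50)² = 23.71.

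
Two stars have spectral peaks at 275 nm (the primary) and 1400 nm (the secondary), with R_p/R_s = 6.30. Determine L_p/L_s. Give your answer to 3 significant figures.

2.67×10^4

Wien's law gives T ∝ 1/λ_max, so T_p/T_s = λ_s/λ_p = 1400/275 = 5.091.
Then L ∝ R²T⁴ gives L_p/L_s = (6.30)² × (5.091)⁴ = 39.69 × 671.7 = 2.666×10^4.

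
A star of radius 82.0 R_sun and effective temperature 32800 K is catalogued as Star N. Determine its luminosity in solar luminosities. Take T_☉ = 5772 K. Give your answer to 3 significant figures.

L/L_☉ = (R/R_☉)² (T/T_☉)⁴ = (82.0)² × (32800/5772)⁴
       = 6724 × (5.683)⁴ = 6724 × 1043 = 7.012×10^6.

7.01×10^6 solar luminosities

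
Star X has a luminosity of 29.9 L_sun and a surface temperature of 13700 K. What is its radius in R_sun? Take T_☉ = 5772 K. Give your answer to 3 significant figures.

0.971 R_sun

R/R_☉ = √(L/L_☉) / (T/T_☉)² = √(29.9) / (2.374)²
       = 5.468 / 5.634 = 0.9706.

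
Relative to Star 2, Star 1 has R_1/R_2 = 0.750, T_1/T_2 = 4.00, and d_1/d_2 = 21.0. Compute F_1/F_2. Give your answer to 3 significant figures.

L_1/L_2 = (R_1/R_2)²(T_1/T_2)⁴ = (0.750)² × (4.00)⁴ = 144.0.
F_1/F_2 = (L_1/L_2)/(d_1/d_2)² = 144.0 / (21.0)² = 0.3265.

0.327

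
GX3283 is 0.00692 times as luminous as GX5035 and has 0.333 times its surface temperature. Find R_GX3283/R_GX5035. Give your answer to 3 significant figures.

L ∝ R²T⁴ gives R ∝ √L / T², so
R_GX3283/R_GX5035 = √(0.00692) / (0.333)² = 0.08319 / 0.1109 = 0.7502.

0.750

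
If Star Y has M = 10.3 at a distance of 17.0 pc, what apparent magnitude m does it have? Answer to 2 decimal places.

m = M + 5 log₁₀(d/10 pc) = 10.3 + 5 log₁₀(17.0/10)
  = 10.3 + 5 × 0.230 = 10.3 + 1.15 = 11.45.

11.45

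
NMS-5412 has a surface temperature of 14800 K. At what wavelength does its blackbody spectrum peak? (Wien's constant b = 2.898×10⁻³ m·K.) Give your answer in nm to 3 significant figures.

196 nm

λ_max = b/T = 2.898×10⁻³ / 14800 = 1.96×10^-7 m = 195.8 nm.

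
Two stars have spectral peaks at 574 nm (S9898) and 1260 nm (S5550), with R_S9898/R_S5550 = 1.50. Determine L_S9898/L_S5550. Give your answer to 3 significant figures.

52.2

Wien's law gives T ∝ 1/λ_max, so T_S9898/T_S5550 = λ_S5550/λ_S9898 = 1260/574 = 2.195.
Then L ∝ R²T⁴ gives L_S9898/L_S5550 = (1.50)² × (2.195)⁴ = 2.250 × 23.22 = 52.24.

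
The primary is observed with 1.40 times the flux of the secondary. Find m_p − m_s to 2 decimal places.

-0.37

m_p − m_s = −2.5 log₁₀(F_p/F_s) = −2.5 log₁₀(1.40) = −2.5 × (0.146) = -0.365.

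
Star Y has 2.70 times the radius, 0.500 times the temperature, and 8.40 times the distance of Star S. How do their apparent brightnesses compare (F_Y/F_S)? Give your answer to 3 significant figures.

L_Y/L_S = (R_Y/R_S)²(T_Y/T_S)⁴ = (2.70)² × (0.500)⁴ = 0.4556.
F_Y/F_S = (L_Y/L_S)/(d_Y/d_S)² = 0.4556 / (8.40)² = 0.006457.

0.00646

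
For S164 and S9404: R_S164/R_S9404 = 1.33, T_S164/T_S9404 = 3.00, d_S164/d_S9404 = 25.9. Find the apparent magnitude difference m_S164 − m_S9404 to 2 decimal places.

L_S164/L_S9404 = (1.33)²(3.00)⁴ = 143.3.
F_S164/F_S9404 = (L_S164/L_S9404)/(d_S164/d_S9404)² = 143.3/670.8 = 0.2136.
m_S164 − m_S9404 = −2.5 log₁₀(0.2136) = 1.68.

1.68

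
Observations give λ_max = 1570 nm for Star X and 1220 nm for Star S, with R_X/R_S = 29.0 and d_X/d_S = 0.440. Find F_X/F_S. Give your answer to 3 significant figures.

1.58×10^3

Wien's law: T_X/T_S = λ_S/λ_X = 1220/1570 = 0.7771.
L_X/L_S = (R_X/R_S)²(T_X/T_S)⁴ = (29.0)²(0.7771)⁴ = 306.6.
F_X/F_S = (L_X/L_S)/(d_X/d_S)² = 306.6/(0.440)² = 1584.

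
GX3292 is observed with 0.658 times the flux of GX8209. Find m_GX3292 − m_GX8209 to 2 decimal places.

0.45

m_GX3292 − m_GX8209 = −2.5 log₁₀(F_GX3292/F_GX8209) = −2.5 log₁₀(0.658) = −2.5 × (-0.182) = 0.454.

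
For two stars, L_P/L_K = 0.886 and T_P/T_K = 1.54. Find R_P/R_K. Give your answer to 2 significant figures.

L ∝ R²T⁴ gives R ∝ √L / T², so
R_P/R_K = √(0.886) / (1.54)² = 0.9413 / 2.372 = 0.3969.

0.40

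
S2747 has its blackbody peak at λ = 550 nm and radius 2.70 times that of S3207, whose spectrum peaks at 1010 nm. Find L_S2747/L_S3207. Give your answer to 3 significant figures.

Wien's law gives T ∝ 1/λ_max, so T_S2747/T_S3207 = λ_S3207/λ_S2747 = 1010/550 = 1.836.
Then L ∝ R²T⁴ gives L_S2747/L_S3207 = (2.70)² × (1.836)⁴ = 7.290 × 11.37 = 82.90.

82.9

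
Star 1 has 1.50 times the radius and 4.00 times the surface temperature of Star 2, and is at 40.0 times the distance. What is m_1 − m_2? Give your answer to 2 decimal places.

L_1/L_2 = (1.50)²(4.00)⁴ = 576.0.
F_1/F_2 = (L_1/L_2)/(d_1/d_2)² = 576.0/1600 = 0.3600.
m_1 − m_2 = −2.5 log₁₀(0.3600) = 1.11.

1.11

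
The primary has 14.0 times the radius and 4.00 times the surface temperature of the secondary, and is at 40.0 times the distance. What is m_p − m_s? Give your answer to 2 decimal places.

L_p/L_s = (14.0)²(4.00)⁴ = 5.018×10^4.
F_p/F_s = (L_p/L_s)/(d_p/d_s)² = 5.018×10^4/1600 = 31.36.
m_p − m_s = −2.5 log₁₀(31.36) = -3.74.

-3.74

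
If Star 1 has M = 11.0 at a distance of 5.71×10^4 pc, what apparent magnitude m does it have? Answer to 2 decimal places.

m = M + 5 log₁₀(d/10 pc) = 11.0 + 5 log₁₀(5.71×10^4/10)
  = 11.0 + 5 × 3.757 = 11.0 + 18.78 = 29.78.

29.78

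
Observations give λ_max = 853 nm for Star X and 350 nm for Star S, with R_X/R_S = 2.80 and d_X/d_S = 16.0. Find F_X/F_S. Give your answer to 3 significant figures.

8.68×10^-4

Wien's law: T_X/T_S = λ_S/λ_X = 350/853 = 0.4103.
L_X/L_S = (R_X/R_S)²(T_X/T_S)⁴ = (2.80)²(0.4103)⁴ = 0.2222.
F_X/F_S = (L_X/L_S)/(d_X/d_S)² = 0.2222/(16.0)² = 8.681×10^-4.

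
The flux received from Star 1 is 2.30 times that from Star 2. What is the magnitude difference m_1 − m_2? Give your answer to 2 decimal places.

m_1 − m_2 = −2.5 log₁₀(F_1/F_2) = −2.5 log₁₀(2.30) = −2.5 × (0.362) = -0.904.

-0.90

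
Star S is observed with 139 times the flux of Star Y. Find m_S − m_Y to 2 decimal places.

-5.36

m_S − m_Y = −2.5 log₁₀(F_S/F_Y) = −2.5 log₁₀(139) = −2.5 × (2.143) = -5.358.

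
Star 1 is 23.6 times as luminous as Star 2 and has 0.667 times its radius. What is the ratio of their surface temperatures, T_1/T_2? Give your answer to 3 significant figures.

2.70

L ∝ R²T⁴ gives T ∝ (L/R²)^(1/4), so
T_1/T_2 = (23.6 / 0.667²)^(1/4) = (53.05)^(1/4) = 2.699.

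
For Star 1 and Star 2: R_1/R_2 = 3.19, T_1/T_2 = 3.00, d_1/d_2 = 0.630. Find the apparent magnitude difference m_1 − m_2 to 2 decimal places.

L_1/L_2 = (3.19)²(3.00)⁴ = 824.3.
F_1/F_2 = (L_1/L_2)/(d_1/d_2)² = 824.3/0.3969 = 2077.
m_1 − m_2 = −2.5 log₁₀(2077) = -8.29.

-8.29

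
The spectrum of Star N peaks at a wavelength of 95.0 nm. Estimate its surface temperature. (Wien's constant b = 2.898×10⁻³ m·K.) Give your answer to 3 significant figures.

T = b/λ_max = 2.898×10⁻³ / (95.0×10⁻⁹) = 3.051×10^4 K.

3.05×10^4 K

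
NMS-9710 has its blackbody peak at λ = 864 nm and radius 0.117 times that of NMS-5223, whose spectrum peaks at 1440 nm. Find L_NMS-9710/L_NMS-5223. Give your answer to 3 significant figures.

Wien's law gives T ∝ 1/λ_max, so T_NMS-9710/T_NMS-5223 = λ_NMS-5223/λ_NMS-9710 = 1440/864 = 1.667.
Then L ∝ R²T⁴ gives L_NMS-9710/L_NMS-5223 = (0.117)² × (1.667)⁴ = 0.01369 × 7.716 = 0.1056.

0.106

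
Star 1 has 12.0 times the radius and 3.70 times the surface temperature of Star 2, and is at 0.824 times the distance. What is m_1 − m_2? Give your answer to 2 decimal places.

-11.50

L_1/L_2 = (12.0)²(3.70)⁴ = 2.699×10^4.
F_1/F_2 = (L_1/L_2)/(d_1/d_2)² = 2.699×10^4/0.6790 = 3.975×10^4.
m_1 − m_2 = −2.5 log₁₀(3.975×10^4) = -11.50.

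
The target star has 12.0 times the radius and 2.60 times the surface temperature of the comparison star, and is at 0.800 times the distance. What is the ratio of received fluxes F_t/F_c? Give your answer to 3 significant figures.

L_t/L_c = (R_t/R_c)²(T_t/T_c)⁴ = (12.0)² × (2.60)⁴ = 6580.
F_t/F_c = (L_t/L_c)/(d_t/d_c)² = 6580 / (0.800)² = 1.028×10^4.

1.03×10^4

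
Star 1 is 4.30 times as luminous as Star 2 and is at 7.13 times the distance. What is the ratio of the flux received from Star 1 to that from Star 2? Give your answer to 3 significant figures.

0.0846

F = L/(4πd²), so F_1/F_2 = (L_1/L_2) / (d_1/d_2)²
= 4.30 / (7.13)² = 4.30 / 50.84 = 0.08458.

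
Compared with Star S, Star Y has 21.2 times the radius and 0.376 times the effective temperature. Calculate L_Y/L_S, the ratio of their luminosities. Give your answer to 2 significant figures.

9.0

From the Stefan–Boltzmann law, L ∝ R²T⁴, so
L_Y/L_S = (R_Y/R_S)² (T_Y/T_S)⁴ = (21.2)² × (0.376)⁴ = 449.4 × 0.01999 = 8.983.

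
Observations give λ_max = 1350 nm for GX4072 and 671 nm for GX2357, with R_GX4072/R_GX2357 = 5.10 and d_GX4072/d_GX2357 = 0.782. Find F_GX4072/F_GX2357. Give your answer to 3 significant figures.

Wien's law: T_GX4072/T_GX2357 = λ_GX2357/λ_GX4072 = 671/1350 = 0.4970.
L_GX4072/L_GX2357 = (R_GX4072/R_GX2357)²(T_GX4072/T_GX2357)⁴ = (5.10)²(0.4970)⁴ = 1.587.
F_GX4072/F_GX2357 = (L_GX4072/L_GX2357)/(d_GX4072/d_GX2357)² = 1.587/(0.782)² = 2.596.

2.60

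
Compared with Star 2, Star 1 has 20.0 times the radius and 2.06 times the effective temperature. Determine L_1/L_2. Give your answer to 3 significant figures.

From the Stefan–Boltzmann law, L ∝ R²T⁴, so
L_1/L_2 = (R_1/R_2)² (T_1/T_2)⁴ = (20.0)² × (2.06)⁴ = 400.0 × 18.01 = 7203.

7.20×10^3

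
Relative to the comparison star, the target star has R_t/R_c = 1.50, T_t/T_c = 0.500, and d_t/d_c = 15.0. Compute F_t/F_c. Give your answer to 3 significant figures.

L_t/L_c = (R_t/R_c)²(T_t/T_c)⁴ = (1.50)² × (0.500)⁴ = 0.1406.
F_t/F_c = (L_t/L_c)/(d_t/d_c)² = 0.1406 / (15.0)² = 6.250×10^-4.

6.25×10^-4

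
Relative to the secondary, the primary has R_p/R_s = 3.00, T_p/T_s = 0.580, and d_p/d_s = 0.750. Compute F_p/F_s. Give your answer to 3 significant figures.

L_p/L_s = (R_p/R_s)²(T_p/T_s)⁴ = (3.00)² × (0.580)⁴ = 1.018.
F_p/F_s = (L_p/L_s)/(d_p/d_s)² = 1.018 / (0.750)² = 1.811.

1.81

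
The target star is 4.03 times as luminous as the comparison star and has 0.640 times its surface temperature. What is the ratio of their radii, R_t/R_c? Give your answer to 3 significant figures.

4.90

L ∝ R²T⁴ gives R ∝ √L / T², so
R_t/R_c = √(4.03) / (0.640)² = 2.007 / 0.4096 = 4.901.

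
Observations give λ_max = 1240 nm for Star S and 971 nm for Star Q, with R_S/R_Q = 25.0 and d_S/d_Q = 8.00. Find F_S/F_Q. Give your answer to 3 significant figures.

3.67

Wien's law: T_S/T_Q = λ_Q/λ_S = 971/1240 = 0.7831.
L_S/L_Q = (R_S/R_Q)²(T_S/T_Q)⁴ = (25.0)²(0.7831)⁴ = 235.0.
F_S/F_Q = (L_S/L_Q)/(d_S/d_Q)² = 235.0/(8.00)² = 3.672.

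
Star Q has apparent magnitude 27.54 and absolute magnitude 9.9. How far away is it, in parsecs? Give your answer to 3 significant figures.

3.37×10^4 pc

m − M = 5 log₁₀(d/10 pc)
27.54 − (9.9) = 17.64 = 5 log₁₀(d/10)
d = 10 × 10^(17.64/5) = 10 × 10^3.528 = 3.373×10^4 pc.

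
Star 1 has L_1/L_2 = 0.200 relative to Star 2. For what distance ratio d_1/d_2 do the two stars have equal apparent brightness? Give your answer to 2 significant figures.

0.45

Equal flux requires L_1/d_1² = L_2/d_2², so d_1/d_2 = √(L_1/L_2)
= √(0.200) = 0.4472.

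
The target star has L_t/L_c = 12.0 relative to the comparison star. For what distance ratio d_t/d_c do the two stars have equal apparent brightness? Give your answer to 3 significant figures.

3.46

Equal flux requires L_t/d_t² = L_c/d_c², so d_t/d_c = √(L_t/L_c)
= √(12.0) = 3.464.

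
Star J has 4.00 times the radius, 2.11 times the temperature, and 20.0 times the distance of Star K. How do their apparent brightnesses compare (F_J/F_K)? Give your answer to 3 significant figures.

L_J/L_K = (R_J/R_K)²(T_J/T_K)⁴ = (4.00)² × (2.11)⁴ = 317.1.
F_J/F_K = (L_J/L_K)/(d_J/d_K)² = 317.1 / (20.0)² = 0.7928.

0.793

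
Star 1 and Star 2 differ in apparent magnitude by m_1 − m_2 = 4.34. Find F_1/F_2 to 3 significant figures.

0.0184

F_1/F_2 = 10^(−(m_1 − m_2)/2.5) = 10^(-4.34/2.5) = 10^-1.736 = 0.01837.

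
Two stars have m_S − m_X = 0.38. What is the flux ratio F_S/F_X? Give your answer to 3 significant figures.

F_S/F_X = 10^(−(m_S − m_X)/2.5) = 10^(-0.38/2.5) = 10^-0.152 = 0.7047.

0.705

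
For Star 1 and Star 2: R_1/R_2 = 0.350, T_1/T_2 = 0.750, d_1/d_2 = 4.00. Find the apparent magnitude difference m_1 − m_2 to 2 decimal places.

L_1/L_2 = (0.350)²(0.750)⁴ = 0.03876.
F_1/F_2 = (L_1/L_2)/(d_1/d_2)² = 0.03876/16.00 = 0.002422.
m_1 − m_2 = −2.5 log₁₀(0.002422) = 6.54.

6.54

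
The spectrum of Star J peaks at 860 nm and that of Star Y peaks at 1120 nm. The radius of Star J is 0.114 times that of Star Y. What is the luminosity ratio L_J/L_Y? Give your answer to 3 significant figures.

0.0374

Wien's law gives T ∝ 1/λ_max, so T_J/T_Y = λ_Y/λ_J = 1120/860 = 1.302.
Then L ∝ R²T⁴ gives L_J/L_Y = (0.114)² × (1.302)⁴ = 0.01300 × 2.877 = 0.03738.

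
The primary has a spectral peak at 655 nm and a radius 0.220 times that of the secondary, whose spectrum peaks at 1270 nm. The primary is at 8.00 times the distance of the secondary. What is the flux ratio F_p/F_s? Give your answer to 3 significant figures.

0.0107

Wien's law: T_p/T_s = λ_s/λ_p = 1270/655 = 1.939.
L_p/L_s = (R_p/R_s)²(T_p/T_s)⁴ = (0.220)²(1.939)⁴ = 0.6841.
F_p/F_s = (L_p/L_s)/(d_p/d_s)² = 0.6841/(8.00)² = 0.01069.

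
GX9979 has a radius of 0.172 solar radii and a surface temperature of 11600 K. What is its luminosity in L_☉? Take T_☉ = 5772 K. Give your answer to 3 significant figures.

L/L_☉ = (R/R_☉)² (T/T_☉)⁴ = (0.172)² × (11600/5772)⁴
       = 0.02958 × (2.010)⁴ = 0.02958 × 16.31 = 0.4826.

0.483 L_☉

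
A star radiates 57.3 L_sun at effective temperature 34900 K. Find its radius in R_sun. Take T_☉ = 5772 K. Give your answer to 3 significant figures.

0.207 R_sun

R/R_☉ = √(L/L_☉) / (T/T_☉)² = √(57.3) / (6.046)²
       = 7.570 / 36.56 = 0.2071.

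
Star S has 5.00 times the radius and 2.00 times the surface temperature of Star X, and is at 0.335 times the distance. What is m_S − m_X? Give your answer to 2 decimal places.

-8.88

L_S/L_X = (5.00)²(2.00)⁴ = 400.0.
F_S/F_X = (L_S/L_X)/(d_S/d_X)² = 400.0/0.1122 = 3564.
m_S − m_X = −2.5 log₁₀(3564) = -8.88.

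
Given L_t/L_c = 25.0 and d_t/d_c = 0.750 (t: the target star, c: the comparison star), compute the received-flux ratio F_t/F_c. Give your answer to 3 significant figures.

44.4

F = L/(4πd²), so F_t/F_c = (L_t/L_c) / (d_t/d_c)²
= 25.0 / (0.750)² = 25.0 / 0.5625 = 44.44.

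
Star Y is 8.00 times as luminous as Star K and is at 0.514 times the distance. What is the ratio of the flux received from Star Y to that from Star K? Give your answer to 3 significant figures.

F = L/(4πd²), so F_Y/F_K = (L_Y/L_K) / (d_Y/d_K)²
= 8.00 / (0.514)² = 8.00 / 0.2642 = 30.28.

30.3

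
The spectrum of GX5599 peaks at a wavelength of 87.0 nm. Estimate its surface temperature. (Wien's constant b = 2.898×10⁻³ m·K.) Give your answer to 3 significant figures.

3.33×10^4 K

T = b/λ_max = 2.898×10⁻³ / (87.0×10⁻⁹) = 3.331×10^4 K.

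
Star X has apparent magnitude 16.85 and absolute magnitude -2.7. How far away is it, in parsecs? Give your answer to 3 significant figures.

m − M = 5 log₁₀(d/10 pc)
16.85 − (-2.7) = 19.55 = 5 log₁₀(d/10)
d = 10 × 10^(19.55/5) = 10 × 10^3.910 = 8.128×10^4 pc.

8.13×10^4 pc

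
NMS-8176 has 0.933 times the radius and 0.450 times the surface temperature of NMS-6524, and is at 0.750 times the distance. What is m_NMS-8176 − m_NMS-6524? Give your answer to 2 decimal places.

L_NMS-8176/L_NMS-6524 = (0.933)²(0.450)⁴ = 0.03570.
F_NMS-8176/F_NMS-6524 = (L_NMS-8176/L_NMS-6524)/(d_NMS-8176/d_NMS-6524)² = 0.03570/0.5625 = 0.06346.
m_NMS-8176 − m_NMS-6524 = −2.5 log₁₀(0.06346) = 2.99.

2.99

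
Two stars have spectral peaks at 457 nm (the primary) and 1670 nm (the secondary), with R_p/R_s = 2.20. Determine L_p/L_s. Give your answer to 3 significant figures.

863

Wien's law gives T ∝ 1/λ_max, so T_p/T_s = λ_s/λ_p = 1670/457 = 3.654.
Then L ∝ R²T⁴ gives L_p/L_s = (2.20)² × (3.654)⁴ = 4.840 × 178.3 = 863.1.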